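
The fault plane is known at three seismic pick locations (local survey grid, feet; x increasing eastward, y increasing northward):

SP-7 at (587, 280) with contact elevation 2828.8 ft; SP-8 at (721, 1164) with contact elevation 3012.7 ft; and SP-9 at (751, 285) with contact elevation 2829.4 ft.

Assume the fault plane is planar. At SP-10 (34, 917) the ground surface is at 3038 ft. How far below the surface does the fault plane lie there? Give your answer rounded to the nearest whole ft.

Let the plane be z = a·x + b·y + c.
SP-8−SP-7: 134a + 884b = 183.9;  SP-9−SP-7: 164a + 5b = 0.6.
Solving gives a = −0.00270, b = 0.20844.
Then c = 2828.8 − a·587 − b·280 = 2772.02.
At (34, 917): z_contact = −0.1 + 191.1 + 2772.02 = 2963.1 ft.
Depth below ground = 3038 − 2963.1 = 75 ft.

75 ft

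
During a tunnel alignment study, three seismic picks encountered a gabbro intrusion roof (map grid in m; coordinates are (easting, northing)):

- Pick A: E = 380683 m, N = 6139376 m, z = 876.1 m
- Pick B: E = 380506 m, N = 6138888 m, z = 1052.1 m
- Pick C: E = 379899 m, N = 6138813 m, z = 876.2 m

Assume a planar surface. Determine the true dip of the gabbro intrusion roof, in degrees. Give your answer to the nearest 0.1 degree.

Two edge vectors: Pick A→Pick B = (-177, -488, 176), Pick A→Pick C = (-784, -563, 0.1).
Normal n = (Pick A→Pick B) × (Pick A→Pick C) = (99039.2, -137966.3, -282941).
So ∂z/∂E = −n_x/n_z = 0.35003 and ∂z/∂N = −n_y/n_z = −0.48762.
Gradient magnitude |∇z| = √(a² + b²) = √(0.12252 + 0.23777) = 0.60024.
True dip = arctan(0.60024) = 31.0°, dipping toward NW (azimuth ≈ 324°).

31.0°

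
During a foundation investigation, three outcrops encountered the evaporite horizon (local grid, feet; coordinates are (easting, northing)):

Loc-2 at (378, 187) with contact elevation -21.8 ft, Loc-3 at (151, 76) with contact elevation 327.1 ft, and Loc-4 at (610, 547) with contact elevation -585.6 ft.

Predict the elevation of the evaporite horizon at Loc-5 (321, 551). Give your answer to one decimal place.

Let the plane be z = a·E + b·N + c.
Loc-3−Loc-2: −227a − 111b = 348.9;  Loc-4−Loc-2: 232a + 360b = −563.8.
Solving gives a = −1.12604, b = −0.84044.
Then c = -21.8 − a·378 − b·187 = 561.01.
At (321, 551): z = −361.5 − 463.1 + 561.01 = -263.5 ft.

-263.5 ft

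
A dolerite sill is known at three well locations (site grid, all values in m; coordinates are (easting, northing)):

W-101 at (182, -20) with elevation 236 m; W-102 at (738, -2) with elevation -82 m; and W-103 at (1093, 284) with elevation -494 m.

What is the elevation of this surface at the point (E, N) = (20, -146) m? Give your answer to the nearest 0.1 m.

420.6 m

Let the plane be z = a·E + b·N + c.
W-102−W-101: 556a + 18b = −318;  W-103−W-101: 911a + 304b = −730.
Solving gives a = −0.547299, b = −0.761220.
Then c = 236 − a·182 − b·-20 = 320.38.
At (20, -146): z = −10.9 + 111.1 + 320.38 = 420.6 m.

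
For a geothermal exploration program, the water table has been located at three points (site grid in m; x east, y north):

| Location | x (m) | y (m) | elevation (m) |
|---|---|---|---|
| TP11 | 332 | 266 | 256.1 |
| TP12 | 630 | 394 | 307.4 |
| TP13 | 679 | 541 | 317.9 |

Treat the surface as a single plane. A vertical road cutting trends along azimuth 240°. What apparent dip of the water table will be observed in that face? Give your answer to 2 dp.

8.60°

Let the plane be z = a·x + b·y + c.
TP12−TP11: 298a + 128b = 51.3;  TP13−TP11: 347a + 275b = 61.8.
Solving gives a = 0.16511, b = 0.01639.
Unit vector along 240° is (sin 240°, cos 240°) = (-0.8660, -0.5000).
Slope in that direction = a·(-0.8660) + b·(-0.5000) = −0.15118.
Apparent dip = arctan|0.15118| = 8.60° (true dip is 9.4°, so apparent ≤ true as expected).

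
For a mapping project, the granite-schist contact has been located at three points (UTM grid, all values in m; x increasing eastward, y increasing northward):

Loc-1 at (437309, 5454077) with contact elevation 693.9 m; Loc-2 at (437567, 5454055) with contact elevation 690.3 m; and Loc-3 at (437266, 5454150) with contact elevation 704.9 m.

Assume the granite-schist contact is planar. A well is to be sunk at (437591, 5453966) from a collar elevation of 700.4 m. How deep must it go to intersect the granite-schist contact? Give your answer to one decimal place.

23.5 m

Let the plane be z = a·x + b·y + c.
Loc-2−Loc-1: 258a − 22b = −3.6;  Loc-3−Loc-1: −43a + 73b = 11.
Solving gives a = −0.001162791, b = 0.150000000.
Then c = 693.9 − a·437309 − b·5454077 = −816909.15.
At (437591, 5453966): z_contact = −508.83 + 818094.90 − 816909.15 = 676.92 m.
Depth below ground = 700.4 − 676.92 = 23.5 m.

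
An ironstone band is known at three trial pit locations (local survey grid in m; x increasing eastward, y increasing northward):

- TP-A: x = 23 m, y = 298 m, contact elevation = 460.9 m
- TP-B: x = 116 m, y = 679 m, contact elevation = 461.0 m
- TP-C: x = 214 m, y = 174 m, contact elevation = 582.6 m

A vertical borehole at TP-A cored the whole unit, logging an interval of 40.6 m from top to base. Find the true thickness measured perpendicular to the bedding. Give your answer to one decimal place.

Let the plane be z = a·x + b·y + c.
TP-B−TP-A: 93a + 381b = 0.1;  TP-C−TP-A: 191a − 124b = 121.7.
Solving gives a = 0.55016, b = −0.13403.
|∇z| = √(a²+b²) = 0.56625, so dip δ = arctan(0.56625) = 29.52°.
True thickness = vertical thickness × cos δ = 40.6 × cos 29.52° = 35.3 m.

35.3 m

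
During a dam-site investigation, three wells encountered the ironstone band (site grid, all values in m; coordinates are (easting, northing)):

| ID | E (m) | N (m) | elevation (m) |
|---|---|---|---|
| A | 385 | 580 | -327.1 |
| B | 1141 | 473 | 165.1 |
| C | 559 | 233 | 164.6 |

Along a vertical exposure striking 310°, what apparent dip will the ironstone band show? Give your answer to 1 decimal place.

48.4°

Let the plane be z = a·E + b·N + c.
B−A: 756a − 107b = 492.2;  C−A: 174a − 347b = 491.7.
Solving gives a = 0.48492, b = −1.17384.
Unit vector along 310° is (sin 310°, cos 310°) = (-0.7660, 0.6428).
Slope in that direction = a·(-0.7660) + b·(0.6428) = −1.12600.
Apparent dip = arctan|1.12600| = 48.4° (true dip is 51.8°, so apparent ≤ true as expected).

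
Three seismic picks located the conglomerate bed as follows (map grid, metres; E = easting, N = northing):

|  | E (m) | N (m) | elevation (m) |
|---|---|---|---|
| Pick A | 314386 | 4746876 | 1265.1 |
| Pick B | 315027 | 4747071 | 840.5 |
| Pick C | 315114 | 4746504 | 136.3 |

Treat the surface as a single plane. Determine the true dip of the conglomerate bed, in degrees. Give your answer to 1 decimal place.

55.9°

Let the plane be z = a·E + b·N + c.
Pick B−Pick A: 641a + 195b = −424.6;  Pick C−Pick A: 728a − 372b = −1128.8.
Solving gives a = −0.99384, b = 1.08948.
Gradient magnitude |∇z| = √(a² + b²) = √(0.98771 + 1.18697) = 1.47468.
True dip = arctan(1.47468) = 55.9°, dipping toward SE (azimuth ≈ 138°).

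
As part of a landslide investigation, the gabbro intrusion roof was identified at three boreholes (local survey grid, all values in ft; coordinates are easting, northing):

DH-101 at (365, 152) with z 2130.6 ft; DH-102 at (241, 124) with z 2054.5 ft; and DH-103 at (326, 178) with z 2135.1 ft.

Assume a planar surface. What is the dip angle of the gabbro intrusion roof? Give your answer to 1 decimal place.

42.7°

Two edge vectors: DH-101→DH-102 = (-124, -28, -76.1), DH-101→DH-103 = (-39, 26, 4.5).
Normal n = (DH-101→DH-102) × (DH-101→DH-103) = (1852.6, 3525.9, -4316).
So ∂z/∂easting = −n_x/n_z = 0.42924 and ∂z/∂northing = −n_y/n_z = 0.81694.
Gradient magnitude |∇z| = √(a² + b²) = √(0.18425 + 0.66739) = 0.92284.
True dip = arctan(0.92284) = 42.7°, dipping toward SSW (azimuth ≈ 208°).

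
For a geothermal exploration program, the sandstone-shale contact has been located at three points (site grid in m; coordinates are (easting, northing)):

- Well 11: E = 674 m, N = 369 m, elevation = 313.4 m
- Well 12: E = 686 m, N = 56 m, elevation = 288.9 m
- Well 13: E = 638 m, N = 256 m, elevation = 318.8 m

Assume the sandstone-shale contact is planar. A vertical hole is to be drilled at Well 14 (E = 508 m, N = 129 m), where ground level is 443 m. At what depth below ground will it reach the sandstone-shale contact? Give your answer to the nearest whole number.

Two edge vectors: Well 11→Well 12 = (12, -313, -24.5), Well 11→Well 13 = (-36, -113, 5.4).
Normal n = (Well 11→Well 12) × (Well 11→Well 13) = (-4458.7, 817.2, -12624).
So ∂z/∂E = −n_x/n_z = −0.35319 and ∂z/∂N = −n_y/n_z = 0.06473.
Intercept c from Well 11: 313.4 + 238.05 − 23.89 = 527.56.
At (508, 129): z_contact = −179.4 + 8.4 + 527.56 = 356.5 m.
Depth below ground = 443 − 356.5 = 87 m.

87 m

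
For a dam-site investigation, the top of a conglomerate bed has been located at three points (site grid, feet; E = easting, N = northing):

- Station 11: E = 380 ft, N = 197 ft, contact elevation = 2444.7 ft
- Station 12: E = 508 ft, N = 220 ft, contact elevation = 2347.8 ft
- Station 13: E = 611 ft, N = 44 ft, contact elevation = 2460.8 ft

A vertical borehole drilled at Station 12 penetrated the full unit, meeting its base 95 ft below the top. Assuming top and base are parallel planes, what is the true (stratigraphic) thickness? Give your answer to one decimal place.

62.6 ft

Let the plane be z = a·E + b·N + c.
Station 12−Station 11: 128a + 23b = −96.9;  Station 13−Station 11: 231a − 153b = 16.1.
Solving gives a = −0.58061, b = −0.98183.
|∇z| = √(a²+b²) = 1.14066, so dip δ = arctan(1.14066) = 48.76°.
True thickness = vertical thickness × cos δ = 95 × cos 48.76° = 62.6 ft.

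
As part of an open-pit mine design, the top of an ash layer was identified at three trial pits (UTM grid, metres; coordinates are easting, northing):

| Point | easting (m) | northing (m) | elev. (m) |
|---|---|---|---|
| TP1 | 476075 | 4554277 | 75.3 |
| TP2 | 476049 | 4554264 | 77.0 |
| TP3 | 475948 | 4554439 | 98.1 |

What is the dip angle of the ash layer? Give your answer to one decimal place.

6.7°

Two edge vectors: TP1→TP2 = (-26, -13, 1.7), TP1→TP3 = (-127, 162, 22.8).
Normal n = (TP1→TP2) × (TP1→TP3) = (-571.8, 376.9, -5863).
So ∂z/∂easting = −n_x/n_z = −0.09753 and ∂z/∂northing = −n_y/n_z = 0.06428.
Gradient magnitude |∇z| = √(a² + b²) = √(0.00951 + 0.00413) = 0.11681.
True dip = arctan(0.11681) = 6.7°, dipping toward ESE (azimuth ≈ 123°).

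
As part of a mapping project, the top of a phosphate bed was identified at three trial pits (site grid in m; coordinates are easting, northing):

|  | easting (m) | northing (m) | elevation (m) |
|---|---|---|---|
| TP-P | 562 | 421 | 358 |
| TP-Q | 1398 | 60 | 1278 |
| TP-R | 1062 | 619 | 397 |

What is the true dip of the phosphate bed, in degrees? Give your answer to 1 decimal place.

Two edge vectors: TP-P→TP-Q = (836, -361, 920), TP-P→TP-R = (500, 198, 39).
Normal n = (TP-P→TP-Q) × (TP-P→TP-R) = (-196239, 427396, 346028).
So ∂z/∂easting = −n_x/n_z = 0.56712 and ∂z/∂northing = −n_y/n_z = −1.23515.
Gradient magnitude |∇z| = √(a² + b²) = √(0.32162 + 1.52559) = 1.35912.
True dip = arctan(1.35912) = 53.7°, dipping toward NNW (azimuth ≈ 335°).

53.7°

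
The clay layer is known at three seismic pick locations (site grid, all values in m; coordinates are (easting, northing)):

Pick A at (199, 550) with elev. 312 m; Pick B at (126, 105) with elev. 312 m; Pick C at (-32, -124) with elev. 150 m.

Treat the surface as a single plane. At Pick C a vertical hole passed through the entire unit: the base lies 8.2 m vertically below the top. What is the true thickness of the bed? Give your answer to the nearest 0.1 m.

Two edge vectors: Pick A→Pick B = (-73, -445, 0), Pick A→Pick C = (-231, -674, -162).
Normal n = (Pick A→Pick B) × (Pick A→Pick C) = (72090, -11826, -53593).
So ∂z/∂E = −n_x/n_z = 1.34514 and ∂z/∂N = −n_y/n_z = −0.22066.
|∇z| = √(a²+b²) = 1.36312, so dip δ = arctan(1.36312) = 53.74°.
True thickness = vertical thickness × cos δ = 8.2 × cos 53.74° = 4.9 m.

4.9 m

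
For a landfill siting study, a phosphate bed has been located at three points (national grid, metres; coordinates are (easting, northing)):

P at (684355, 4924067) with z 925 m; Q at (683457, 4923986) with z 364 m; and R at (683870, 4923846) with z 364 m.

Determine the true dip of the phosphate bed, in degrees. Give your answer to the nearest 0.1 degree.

57.0°

Let the plane be z = a·E + b·N + c.
Q−P: −898a − 81b = −561;  R−P: −485a − 221b = −561.
Solving gives a = 0.49343, b = 1.45560.
Gradient magnitude |∇z| = √(a² + b²) = √(0.24347 + 2.11879) = 1.53696.
True dip = arctan(1.53696) = 57.0°, dipping toward SSW (azimuth ≈ 199°).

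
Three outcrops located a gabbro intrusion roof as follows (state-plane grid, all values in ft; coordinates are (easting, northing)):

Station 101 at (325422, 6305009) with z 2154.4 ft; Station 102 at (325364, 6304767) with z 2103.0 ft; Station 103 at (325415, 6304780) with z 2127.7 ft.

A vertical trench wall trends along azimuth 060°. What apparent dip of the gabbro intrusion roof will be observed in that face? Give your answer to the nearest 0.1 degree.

24.1°

Let the plane be z = a·E + b·N + c.
Station 102−Station 101: −58a − 242b = −51.4;  Station 103−Station 101: −7a − 229b = −26.7.
Solving gives a = 0.45816, b = 0.10259.
Unit vector along 060° is (sin 60°, cos 60°) = (0.8660, 0.5000).
Slope in that direction = a·(0.8660) + b·(0.5000) = 0.44808.
Apparent dip = arctan|0.44808| = 24.1° (true dip is 25.2°, so apparent ≤ true as expected).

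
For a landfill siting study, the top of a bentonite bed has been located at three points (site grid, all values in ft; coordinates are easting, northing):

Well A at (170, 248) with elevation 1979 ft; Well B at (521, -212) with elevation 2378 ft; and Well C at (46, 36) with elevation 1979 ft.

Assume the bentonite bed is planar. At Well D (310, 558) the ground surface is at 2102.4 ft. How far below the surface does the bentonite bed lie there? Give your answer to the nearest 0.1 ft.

150.0 ft

Two edge vectors: Well A→Well B = (351, -460, 399), Well A→Well C = (-124, -212, 0).
Normal n = (Well A→Well B) × (Well A→Well C) = (84588, -49476, -131452).
So ∂z/∂easting = −n_x/n_z = 0.64349 and ∂z/∂northing = −n_y/n_z = −0.37638.
Intercept c from Well A: 1979 − 109.39 + 93.34 = 1962.95.
At (310, 558): z_contact = 199.48 − 210.02 + 1962.95 = 1952.41 ft.
Depth below ground = 2102.4 − 1952.41 = 150.0 ft.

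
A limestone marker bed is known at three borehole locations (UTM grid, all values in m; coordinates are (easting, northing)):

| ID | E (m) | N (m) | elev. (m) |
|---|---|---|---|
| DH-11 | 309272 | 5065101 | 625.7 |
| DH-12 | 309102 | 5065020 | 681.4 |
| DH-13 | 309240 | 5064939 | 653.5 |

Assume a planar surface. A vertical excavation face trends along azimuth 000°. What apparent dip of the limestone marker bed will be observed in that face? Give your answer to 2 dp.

6.73°

Let the plane be z = a·E + b·N + c.
DH-12−DH-11: −170a − 81b = 55.7;  DH-13−DH-11: −32a − 162b = 27.8.
Solving gives a = −0.27143, b = −0.11799.
Unit vector along 000° is (sin 0°, cos 0°) = (0.0000, 1.0000).
Slope in that direction = a·(0.0000) + b·(1.0000) = −0.11799.
Apparent dip = arctan|0.11799| = 6.73° (true dip is 16.5°, so apparent ≤ true as expected).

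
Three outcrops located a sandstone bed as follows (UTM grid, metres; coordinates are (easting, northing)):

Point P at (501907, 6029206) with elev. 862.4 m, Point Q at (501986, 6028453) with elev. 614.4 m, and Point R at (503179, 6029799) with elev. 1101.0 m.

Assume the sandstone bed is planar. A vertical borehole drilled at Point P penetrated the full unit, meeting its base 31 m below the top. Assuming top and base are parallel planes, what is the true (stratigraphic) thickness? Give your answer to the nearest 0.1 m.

Two edge vectors: Point P→Point Q = (79, -753, -248), Point P→Point R = (1272, 593, 238.6).
Normal n = (Point P→Point Q) × (Point P→Point R) = (-32601.8, -334305.4, 1004663).
So ∂z/∂E = −n_x/n_z = 0.03245 and ∂z/∂N = −n_y/n_z = 0.33275.
|∇z| = √(a²+b²) = 0.33433, so dip δ = arctan(0.33433) = 18.49°.
True thickness = vertical thickness × cos δ = 31 × cos 18.49° = 29.4 m.

29.4 m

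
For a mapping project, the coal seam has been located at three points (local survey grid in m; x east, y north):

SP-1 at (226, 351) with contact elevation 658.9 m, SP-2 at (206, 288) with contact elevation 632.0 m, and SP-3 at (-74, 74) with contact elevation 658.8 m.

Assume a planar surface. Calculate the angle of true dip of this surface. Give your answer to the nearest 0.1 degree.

39.4°

Two edge vectors: SP-1→SP-2 = (-20, -63, -26.9), SP-1→SP-3 = (-300, -277, -0.1).
Normal n = (SP-1→SP-2) × (SP-1→SP-3) = (-7445, 8068, -13360).
So ∂z/∂x = −n_x/n_z = −0.55726 and ∂z/∂y = −n_y/n_z = 0.60389.
Gradient magnitude |∇z| = √(a² + b²) = √(0.31054 + 0.36469) = 0.82172.
True dip = arctan(0.82172) = 39.4°, dipping toward SE (azimuth ≈ 137°).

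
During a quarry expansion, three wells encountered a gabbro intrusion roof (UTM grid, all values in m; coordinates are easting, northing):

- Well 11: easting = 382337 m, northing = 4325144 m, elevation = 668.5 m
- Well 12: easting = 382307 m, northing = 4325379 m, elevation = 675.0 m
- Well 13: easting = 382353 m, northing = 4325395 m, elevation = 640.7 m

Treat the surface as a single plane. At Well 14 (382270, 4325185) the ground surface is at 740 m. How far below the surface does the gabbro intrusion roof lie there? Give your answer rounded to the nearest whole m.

Let the plane be z = a·easting + b·northing + c.
Well 12−Well 11: −30a + 235b = 6.5;  Well 13−Well 11: 16a + 251b = −27.8.
Solving gives a = −0.72316209, b = −0.06465899.
Then c = 668.5 − a·382337 − b·4325144 = 556819.57.
At (382270, 4325185): z_contact = −276443.2 − 279662.1 + 556819.57 = 714.3 m.
Depth below ground = 740 − 714.3 = 26 m.

26 m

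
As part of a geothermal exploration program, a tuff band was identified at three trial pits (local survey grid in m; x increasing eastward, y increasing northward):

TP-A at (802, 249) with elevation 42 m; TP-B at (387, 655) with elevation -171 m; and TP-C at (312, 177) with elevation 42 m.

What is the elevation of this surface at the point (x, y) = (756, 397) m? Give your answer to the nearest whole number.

-29 m

Two edge vectors: TP-A→TP-B = (-415, 406, -213), TP-A→TP-C = (-490, -72, 0).
Normal n = (TP-A→TP-B) × (TP-A→TP-C) = (-15336, 104370, 228820).
So ∂z/∂x = −n_x/n_z = 0.06702 and ∂z/∂y = −n_y/n_z = −0.45612.
Intercept c from TP-A: 42 − 53.75 + 113.57 = 101.82.
At (756, 397): z = 50.7 − 181.1 + 101.82 = -28.6 m.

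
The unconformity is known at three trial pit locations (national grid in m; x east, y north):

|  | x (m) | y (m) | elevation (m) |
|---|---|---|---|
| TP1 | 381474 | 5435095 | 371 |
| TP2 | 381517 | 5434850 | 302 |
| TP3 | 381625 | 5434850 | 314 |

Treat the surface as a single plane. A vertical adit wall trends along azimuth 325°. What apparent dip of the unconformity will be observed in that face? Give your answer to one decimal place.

10.4°

Two edge vectors: TP1→TP2 = (43, -245, -69), TP1→TP3 = (151, -245, -57).
Normal n = (TP1→TP2) × (TP1→TP3) = (-2940, -7968, 26460).
So ∂z/∂x = −n_x/n_z = 0.11111 and ∂z/∂y = −n_y/n_z = 0.30113.
Unit vector along 325° is (sin 325°, cos 325°) = (-0.5736, 0.8192).
Slope in that direction = a·(-0.5736) + b·(0.8192) = 0.18294.
Apparent dip = arctan|0.18294| = 10.4° (true dip is 17.8°, so apparent ≤ true as expected).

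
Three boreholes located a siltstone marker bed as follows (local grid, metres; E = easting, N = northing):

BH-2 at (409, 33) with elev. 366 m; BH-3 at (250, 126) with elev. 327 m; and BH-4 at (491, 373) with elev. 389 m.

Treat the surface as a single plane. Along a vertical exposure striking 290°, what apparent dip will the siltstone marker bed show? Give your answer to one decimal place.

Two edge vectors: BH-2→BH-3 = (-159, 93, -39), BH-2→BH-4 = (82, 340, 23).
Normal n = (BH-2→BH-3) × (BH-2→BH-4) = (15399, 459, -61686).
So ∂z/∂E = −n_x/n_z = 0.24964 and ∂z/∂N = −n_y/n_z = 0.00744.
Unit vector along 290° is (sin 290°, cos 290°) = (-0.9397, 0.3420).
Slope in that direction = a·(-0.9397) + b·(0.3420) = −0.23204.
Apparent dip = arctan|0.23204| = 13.1° (true dip is 14.0°, so apparent ≤ true as expected).

13.1°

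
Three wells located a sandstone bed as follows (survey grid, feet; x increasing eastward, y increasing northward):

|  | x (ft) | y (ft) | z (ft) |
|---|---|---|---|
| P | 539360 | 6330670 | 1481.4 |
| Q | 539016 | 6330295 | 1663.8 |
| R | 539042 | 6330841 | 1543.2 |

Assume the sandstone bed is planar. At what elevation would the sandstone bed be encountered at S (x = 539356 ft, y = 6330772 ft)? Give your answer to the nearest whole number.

Let the plane be z = a·x + b·y + c.
Q−P: −344a − 375b = 182.4;  R−P: −318a + 171b = 61.8.
Solving gives a = −0.30529667, b = −0.20634118.
Then c = 1481.4 − a·539360 − b·6330670 = 1472424.16.
At (539356, 6330772): z = −164663.6 − 1306299.0 + 1472424.16 = 1461.6 ft.

1462 ft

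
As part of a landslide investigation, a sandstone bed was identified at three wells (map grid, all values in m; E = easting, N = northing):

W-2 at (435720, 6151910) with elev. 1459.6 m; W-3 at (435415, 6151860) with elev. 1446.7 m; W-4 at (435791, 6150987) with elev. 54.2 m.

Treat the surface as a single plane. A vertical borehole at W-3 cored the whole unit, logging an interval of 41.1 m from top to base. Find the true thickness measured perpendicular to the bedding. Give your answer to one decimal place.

22.6 m

Let the plane be z = a·E + b·N + c.
W-3−W-2: −305a − 50b = −12.9;  W-4−W-2: 71a − 923b = −1405.4.
Solving gives a = −0.20474, b = 1.50689.
|∇z| = √(a²+b²) = 1.52074, so dip δ = arctan(1.52074) = 56.67°.
True thickness = vertical thickness × cos δ = 41.1 × cos 56.67° = 22.6 m.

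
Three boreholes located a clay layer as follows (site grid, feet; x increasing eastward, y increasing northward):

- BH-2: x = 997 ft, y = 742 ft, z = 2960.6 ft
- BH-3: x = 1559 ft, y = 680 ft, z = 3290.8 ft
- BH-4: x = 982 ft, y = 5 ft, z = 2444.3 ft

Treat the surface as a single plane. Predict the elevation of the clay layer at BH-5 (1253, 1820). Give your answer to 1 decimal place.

Let the plane be z = a·x + b·y + c.
BH-3−BH-2: 562a − 62b = 330.2;  BH-4−BH-2: −15a − 737b = −516.3.
Solving gives a = 0.663339, b = 0.687042.
Then c = 2960.6 − a·997 − b·742 = 1789.47.
At (1253, 1820): z = 831.2 + 1250.4 + 1789.47 = 3871.0 ft.

3871.0 ft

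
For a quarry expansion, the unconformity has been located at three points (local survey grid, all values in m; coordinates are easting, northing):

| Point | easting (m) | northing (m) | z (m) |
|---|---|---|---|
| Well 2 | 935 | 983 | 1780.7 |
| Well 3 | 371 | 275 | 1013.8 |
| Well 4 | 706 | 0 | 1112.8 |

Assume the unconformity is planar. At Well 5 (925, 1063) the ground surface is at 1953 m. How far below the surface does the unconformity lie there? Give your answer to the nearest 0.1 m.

Two edge vectors: Well 2→Well 3 = (-564, -708, -766.9), Well 2→Well 4 = (-229, -983, -667.9).
Normal n = (Well 2→Well 3) × (Well 2→Well 4) = (-280989.5, -201075.5, 392280).
So ∂z/∂easting = −n_x/n_z = 0.716298 and ∂z/∂northing = −n_y/n_z = 0.512582.
Intercept c from Well 2: 1780.7 − 669.74 − 503.87 = 607.09.
At (925, 1063): z_contact = 662.58 + 544.87 + 607.09 = 1814.54 m.
Depth below ground = 1953 − 1814.54 = 138.5 m.

138.5 m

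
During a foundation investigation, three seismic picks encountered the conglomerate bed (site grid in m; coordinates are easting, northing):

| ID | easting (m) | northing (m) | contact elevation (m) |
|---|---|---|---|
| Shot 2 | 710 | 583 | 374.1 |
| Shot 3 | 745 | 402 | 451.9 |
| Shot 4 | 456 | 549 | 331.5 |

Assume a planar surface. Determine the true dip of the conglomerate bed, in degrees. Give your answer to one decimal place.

24.0°

Two edge vectors: Shot 2→Shot 3 = (35, -181, 77.8), Shot 2→Shot 4 = (-254, -34, -42.6).
Normal n = (Shot 2→Shot 3) × (Shot 2→Shot 4) = (10355.8, -18270.2, -47164).
So ∂z/∂easting = −n_x/n_z = 0.21957 and ∂z/∂northing = −n_y/n_z = −0.38738.
Gradient magnitude |∇z| = √(a² + b²) = √(0.04821 + 0.15006) = 0.44528.
True dip = arctan(0.44528) = 24.0°, dipping toward NNW (azimuth ≈ 330°).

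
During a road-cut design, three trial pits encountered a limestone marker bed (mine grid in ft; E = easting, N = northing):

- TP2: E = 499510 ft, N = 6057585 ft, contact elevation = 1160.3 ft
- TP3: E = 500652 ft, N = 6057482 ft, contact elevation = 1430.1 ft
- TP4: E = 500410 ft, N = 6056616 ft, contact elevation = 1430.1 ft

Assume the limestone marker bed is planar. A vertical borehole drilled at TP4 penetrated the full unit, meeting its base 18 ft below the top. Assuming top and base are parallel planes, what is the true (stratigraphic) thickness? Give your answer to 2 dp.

17.51 ft

Two edge vectors: TP2→TP3 = (1142, -103, 269.8), TP2→TP4 = (900, -969, 269.8).
Normal n = (TP2→TP3) × (TP2→TP4) = (233646.8, -65291.6, -1013898).
So ∂z/∂E = −n_x/n_z = 0.23044 and ∂z/∂N = −n_y/n_z = −0.06440.
|∇z| = √(a²+b²) = 0.23927, so dip δ = arctan(0.23927) = 13.46°.
True thickness = vertical thickness × cos δ = 18 × cos 13.46° = 17.51 ft.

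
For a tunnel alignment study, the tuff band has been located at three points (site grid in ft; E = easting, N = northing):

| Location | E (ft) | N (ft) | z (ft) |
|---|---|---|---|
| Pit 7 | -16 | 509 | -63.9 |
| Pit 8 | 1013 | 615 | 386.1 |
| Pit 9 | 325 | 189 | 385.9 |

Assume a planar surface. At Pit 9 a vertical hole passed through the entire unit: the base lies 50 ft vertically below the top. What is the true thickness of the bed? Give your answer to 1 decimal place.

Two edge vectors: Pit 7→Pit 8 = (1029, 106, 450), Pit 7→Pit 9 = (341, -320, 449.8).
Normal n = (Pit 7→Pit 8) × (Pit 7→Pit 9) = (191678.8, -309394.2, -365426).
So ∂z/∂E = −n_x/n_z = 0.52454 and ∂z/∂N = −n_y/n_z = −0.84667.
|∇z| = √(a²+b²) = 0.99598, so dip δ = arctan(0.99598) = 44.88°.
True thickness = vertical thickness × cos δ = 50 × cos 44.88° = 35.4 ft.

35.4 ft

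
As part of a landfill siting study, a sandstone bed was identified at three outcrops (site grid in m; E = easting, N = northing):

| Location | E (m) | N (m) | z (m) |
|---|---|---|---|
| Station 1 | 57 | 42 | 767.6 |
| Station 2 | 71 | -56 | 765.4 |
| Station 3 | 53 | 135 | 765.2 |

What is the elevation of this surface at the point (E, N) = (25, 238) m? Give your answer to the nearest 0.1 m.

773.9 m

Two edge vectors: Station 1→Station 2 = (14, -98, -2.2), Station 1→Station 3 = (-4, 93, -2.4).
Normal n = (Station 1→Station 2) × (Station 1→Station 3) = (439.8, 42.4, 910).
So ∂z/∂E = −n_x/n_z = −0.48330 and ∂z/∂N = −n_y/n_z = −0.04659.
Intercept c from Station 1: 767.6 + 27.55 + 1.96 = 797.10.
At (25, 238): z = −12.1 − 11.1 + 797.10 = 773.9 m.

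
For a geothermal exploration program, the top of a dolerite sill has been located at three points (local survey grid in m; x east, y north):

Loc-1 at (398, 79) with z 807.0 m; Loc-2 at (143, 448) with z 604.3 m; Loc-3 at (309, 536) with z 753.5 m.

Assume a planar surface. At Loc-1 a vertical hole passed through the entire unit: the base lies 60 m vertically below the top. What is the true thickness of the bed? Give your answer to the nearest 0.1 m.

Two edge vectors: Loc-1→Loc-2 = (-255, 369, -202.7), Loc-1→Loc-3 = (-89, 457, -53.5).
Normal n = (Loc-1→Loc-2) × (Loc-1→Loc-3) = (72892.4, 4397.8, -83694).
So ∂z/∂x = −n_x/n_z = 0.87094 and ∂z/∂y = −n_y/n_z = 0.05255.
|∇z| = √(a²+b²) = 0.87252, so dip δ = arctan(0.87252) = 41.11°.
True thickness = vertical thickness × cos δ = 60 × cos 41.11° = 45.2 m.

45.2 m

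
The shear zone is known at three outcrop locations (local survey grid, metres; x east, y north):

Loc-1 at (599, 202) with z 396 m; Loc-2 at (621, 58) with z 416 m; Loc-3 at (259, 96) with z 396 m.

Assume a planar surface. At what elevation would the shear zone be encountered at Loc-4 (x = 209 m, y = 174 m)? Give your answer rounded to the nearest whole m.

384 m

Let the plane be z = a·x + b·y + c.
Loc-2−Loc-1: 22a − 144b = 20;  Loc-3−Loc-1: −340a − 106b = 0.
Solving gives a = 0.04133, b = −0.13257.
Then c = 396 − a·599 − b·202 = 398.02.
At (209, 174): z = 8.6 − 23.1 + 398.02 = 383.6 m.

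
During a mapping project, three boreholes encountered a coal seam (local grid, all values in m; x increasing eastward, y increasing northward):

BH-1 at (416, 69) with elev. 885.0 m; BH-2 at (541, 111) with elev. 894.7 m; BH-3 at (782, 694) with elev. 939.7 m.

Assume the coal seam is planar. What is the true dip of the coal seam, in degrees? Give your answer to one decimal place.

4.6°

Let the plane be z = a·x + b·y + c.
BH-2−BH-1: 125a + 42b = 9.7;  BH-3−BH-1: 366a + 625b = 54.7.
Solving gives a = 0.06000, b = 0.05238.
Gradient magnitude |∇z| = √(a² + b²) = √(0.00360 + 0.00274) = 0.07965.
True dip = arctan(0.07965) = 4.6°, dipping toward SW (azimuth ≈ 229°).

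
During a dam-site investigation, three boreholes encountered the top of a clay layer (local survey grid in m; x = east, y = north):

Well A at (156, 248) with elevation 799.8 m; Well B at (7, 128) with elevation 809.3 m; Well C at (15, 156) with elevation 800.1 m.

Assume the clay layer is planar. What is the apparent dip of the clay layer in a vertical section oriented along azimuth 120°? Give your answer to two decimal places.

23.15°

Two edge vectors: Well A→Well B = (-149, -120, 9.5), Well A→Well C = (-141, -92, 0.3).
Normal n = (Well A→Well B) × (Well A→Well C) = (838, -1294.8, -3212).
So ∂z/∂x = −n_x/n_z = 0.26090 and ∂z/∂y = −n_y/n_z = −0.40311.
Unit vector along 120° is (sin 120°, cos 120°) = (0.8660, -0.5000).
Slope in that direction = a·(0.8660) + b·(-0.5000) = 0.42750.
Apparent dip = arctan|0.42750| = 23.15° (true dip is 25.6°, so apparent ≤ true as expected).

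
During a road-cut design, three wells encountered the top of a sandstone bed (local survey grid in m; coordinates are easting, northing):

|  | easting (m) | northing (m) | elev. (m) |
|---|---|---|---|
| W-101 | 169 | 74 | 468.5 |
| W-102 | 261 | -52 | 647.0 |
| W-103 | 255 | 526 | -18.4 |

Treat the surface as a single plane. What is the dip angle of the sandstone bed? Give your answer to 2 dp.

Two edge vectors: W-101→W-102 = (92, -126, 178.5), W-101→W-103 = (86, 452, -486.9).
Normal n = (W-101→W-102) × (W-101→W-103) = (-19332.6, 60145.8, 52420).
So ∂z/∂easting = −n_x/n_z = 0.36880 and ∂z/∂northing = −n_y/n_z = −1.14738.
Gradient magnitude |∇z| = √(a² + b²) = √(0.13601 + 1.31649) = 1.20520.
True dip = arctan(1.20520) = 50.32°, dipping toward NNW (azimuth ≈ 342°).

50.32°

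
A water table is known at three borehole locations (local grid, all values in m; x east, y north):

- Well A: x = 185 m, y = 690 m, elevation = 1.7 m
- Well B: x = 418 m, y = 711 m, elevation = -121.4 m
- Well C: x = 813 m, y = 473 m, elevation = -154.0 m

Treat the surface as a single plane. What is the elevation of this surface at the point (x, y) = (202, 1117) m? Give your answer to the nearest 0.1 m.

Two edge vectors: Well A→Well B = (233, 21, -123.1), Well A→Well C = (628, -217, -155.7).
Normal n = (Well A→Well B) × (Well A→Well C) = (-29982.4, -41028.7, -63749).
So ∂z/∂x = −n_x/n_z = −0.470320 and ∂z/∂y = −n_y/n_z = −0.643598.
Intercept c from Well A: 1.7 + 87.01 + 444.08 = 532.79.
At (202, 1117): z = −95.0 − 718.9 + 532.79 = -281.1 m.

-281.1 m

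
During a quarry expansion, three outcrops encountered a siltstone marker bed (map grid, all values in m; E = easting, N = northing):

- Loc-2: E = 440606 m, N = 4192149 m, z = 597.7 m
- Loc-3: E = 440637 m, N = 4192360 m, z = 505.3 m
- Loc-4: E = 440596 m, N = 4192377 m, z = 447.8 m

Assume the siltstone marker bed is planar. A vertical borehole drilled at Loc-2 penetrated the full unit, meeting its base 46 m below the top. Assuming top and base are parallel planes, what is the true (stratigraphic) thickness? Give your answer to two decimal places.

28.03 m

Let the plane be z = a·E + b·N + c.
Loc-3−Loc-2: 31a + 211b = −92.4;  Loc-4−Loc-2: −10a + 228b = −149.9.
Solving gives a = 1.15076, b = −0.60698.
|∇z| = √(a²+b²) = 1.30103, so dip δ = arctan(1.30103) = 52.45°.
True thickness = vertical thickness × cos δ = 46 × cos 52.45° = 28.03 m.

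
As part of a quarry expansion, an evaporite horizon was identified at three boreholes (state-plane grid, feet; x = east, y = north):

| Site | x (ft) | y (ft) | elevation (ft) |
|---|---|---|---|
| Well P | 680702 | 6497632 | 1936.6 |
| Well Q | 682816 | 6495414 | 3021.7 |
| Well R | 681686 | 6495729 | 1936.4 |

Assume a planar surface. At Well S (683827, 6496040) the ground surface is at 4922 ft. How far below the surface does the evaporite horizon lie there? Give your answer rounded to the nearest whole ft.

Two edge vectors: Well P→Well Q = (2114, -2218, 1085.1), Well P→Well R = (984, -1903, -0.2).
Normal n = (Well P→Well Q) × (Well P→Well R) = (2065388.9, 1068161.2, -1840430).
So ∂z/∂x = −n_x/n_z = 1.12223171 and ∂z/∂y = −n_y/n_z = 0.58038676.
Intercept c from Well P: 1936.6 − 763905.37 − 3771139.57 = −4533108.33.
At (683827, 6496040): z_contact = 767412.3 + 3770215.6 − 4533108.33 = 4519.6 ft.
Depth below ground = 4922 − 4519.6 = 402 ft.

402 ft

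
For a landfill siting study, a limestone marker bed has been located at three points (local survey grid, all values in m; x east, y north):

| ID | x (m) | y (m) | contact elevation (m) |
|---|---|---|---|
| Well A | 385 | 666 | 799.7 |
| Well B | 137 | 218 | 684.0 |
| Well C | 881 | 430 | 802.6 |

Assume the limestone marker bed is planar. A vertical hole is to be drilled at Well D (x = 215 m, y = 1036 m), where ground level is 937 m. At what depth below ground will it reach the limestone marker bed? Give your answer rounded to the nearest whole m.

80 m

Two edge vectors: Well A→Well B = (-248, -448, -115.7), Well A→Well C = (496, -236, 2.9).
Normal n = (Well A→Well B) × (Well A→Well C) = (-28604.4, -56668, 280736).
So ∂z/∂x = −n_x/n_z = 0.10189 and ∂z/∂y = −n_y/n_z = 0.20186.
Intercept c from Well A: 799.7 − 39.23 − 134.44 = 626.04.
At (215, 1036): z_contact = 21.9 + 209.1 + 626.04 = 857.1 m.
Depth below ground = 937 − 857.1 = 80 m.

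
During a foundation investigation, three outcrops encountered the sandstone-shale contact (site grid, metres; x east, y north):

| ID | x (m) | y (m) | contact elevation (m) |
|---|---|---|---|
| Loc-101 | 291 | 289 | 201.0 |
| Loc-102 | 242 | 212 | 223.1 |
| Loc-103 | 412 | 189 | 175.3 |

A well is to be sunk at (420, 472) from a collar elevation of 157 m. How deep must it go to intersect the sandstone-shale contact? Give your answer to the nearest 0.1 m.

Let the plane be z = a·x + b·y + c.
Loc-102−Loc-101: −49a − 77b = 22.1;  Loc-103−Loc-101: 121a − 100b = −25.7.
Solving gives a = −0.29464, b = −0.09951.
Then c = 201 − a·291 − b·289 = 315.50.
At (420, 472): z_contact = −123.75 − 46.97 + 315.50 = 144.78 m.
Depth below ground = 157 − 144.78 = 12.2 m.

12.2 m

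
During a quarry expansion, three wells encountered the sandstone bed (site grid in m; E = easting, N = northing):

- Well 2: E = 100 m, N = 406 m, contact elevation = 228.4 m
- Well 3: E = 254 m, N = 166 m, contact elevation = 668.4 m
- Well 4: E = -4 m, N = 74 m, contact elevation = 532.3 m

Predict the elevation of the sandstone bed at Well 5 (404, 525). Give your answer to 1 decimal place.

375.9 m

Two edge vectors: Well 2→Well 3 = (154, -240, 440), Well 2→Well 4 = (-104, -332, 303.9).
Normal n = (Well 2→Well 3) × (Well 2→Well 4) = (73144, -92560.6, -76088).
So ∂z/∂E = −n_x/n_z = 0.96131 and ∂z/∂N = −n_y/n_z = −1.21649.
Intercept c from Well 2: 228.4 − 96.13 + 493.90 = 626.17.
At (404, 525): z = 388.4 − 638.7 + 626.17 = 375.9 m.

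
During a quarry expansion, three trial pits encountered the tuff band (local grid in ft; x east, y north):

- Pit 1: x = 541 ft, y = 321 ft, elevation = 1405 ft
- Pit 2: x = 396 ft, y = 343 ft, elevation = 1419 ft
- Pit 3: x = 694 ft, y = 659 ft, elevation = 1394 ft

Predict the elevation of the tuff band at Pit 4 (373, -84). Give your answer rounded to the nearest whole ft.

Two edge vectors: Pit 1→Pit 2 = (-145, 22, 14), Pit 1→Pit 3 = (153, 338, -11).
Normal n = (Pit 1→Pit 2) × (Pit 1→Pit 3) = (-4974, 547, -52376).
So ∂z/∂x = −n_x/n_z = −0.09497 and ∂z/∂y = −n_y/n_z = 0.01044.
Intercept c from Pit 1: 1405 + 51.38 − 3.35 = 1453.02.
At (373, -84): z = −35.4 − 0.9 + 1453.02 = 1416.7 ft.

1417 ft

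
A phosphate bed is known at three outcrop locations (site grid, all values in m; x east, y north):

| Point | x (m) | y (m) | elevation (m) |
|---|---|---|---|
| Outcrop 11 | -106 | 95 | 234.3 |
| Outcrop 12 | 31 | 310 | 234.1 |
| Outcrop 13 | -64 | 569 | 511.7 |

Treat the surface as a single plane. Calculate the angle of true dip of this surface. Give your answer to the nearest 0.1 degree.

Let the plane be z = a·x + b·y + c.
Outcrop 12−Outcrop 11: 137a + 215b = −0.2;  Outcrop 13−Outcrop 11: 42a + 474b = 277.4.
Solving gives a = −1.06847, b = 0.67991.
Gradient magnitude |∇z| = √(a² + b²) = √(1.14162 + 0.46227) = 1.26645.
True dip = arctan(1.26645) = 51.7°, dipping toward ESE (azimuth ≈ 122°).

51.7°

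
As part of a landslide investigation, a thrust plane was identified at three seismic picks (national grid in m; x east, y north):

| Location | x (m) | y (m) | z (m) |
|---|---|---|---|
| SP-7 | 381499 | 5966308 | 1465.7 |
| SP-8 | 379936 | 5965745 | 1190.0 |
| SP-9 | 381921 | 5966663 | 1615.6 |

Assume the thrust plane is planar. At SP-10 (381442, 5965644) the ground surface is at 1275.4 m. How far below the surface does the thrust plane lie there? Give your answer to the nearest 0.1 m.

59.0 m

Two edge vectors: SP-7→SP-8 = (-1563, -563, -275.7), SP-7→SP-9 = (422, 355, 149.9).
Normal n = (SP-7→SP-8) × (SP-7→SP-9) = (13479.8, 117948.3, -317279).
So ∂z/∂x = −n_x/n_z = 0.042485636 and ∂z/∂y = −n_y/n_z = 0.371749470.
Intercept c from SP-7: 1465.7 − 16208.23 − 2217971.84 = −2232714.36.
At (381442, 5965644): z_contact = 16205.81 + 2217724.99 − 2232714.36 = 1216.44 m.
Depth below ground = 1275.4 − 1216.44 = 59.0 m.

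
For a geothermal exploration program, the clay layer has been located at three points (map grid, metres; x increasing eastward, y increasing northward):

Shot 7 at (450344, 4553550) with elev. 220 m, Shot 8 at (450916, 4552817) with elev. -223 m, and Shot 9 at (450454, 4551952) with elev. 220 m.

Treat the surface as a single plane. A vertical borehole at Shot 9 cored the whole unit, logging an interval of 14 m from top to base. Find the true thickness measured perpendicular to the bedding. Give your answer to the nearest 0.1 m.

10.7 m

Let the plane be z = a·x + b·y + c.
Shot 8−Shot 7: 572a − 733b = −443;  Shot 9−Shot 7: 110a − 1598b = 0.
Solving gives a = −0.84940, b = −0.05847.
|∇z| = √(a²+b²) = 0.85141, so dip δ = arctan(0.85141) = 40.41°.
True thickness = vertical thickness × cos δ = 14 × cos 40.41° = 10.7 m.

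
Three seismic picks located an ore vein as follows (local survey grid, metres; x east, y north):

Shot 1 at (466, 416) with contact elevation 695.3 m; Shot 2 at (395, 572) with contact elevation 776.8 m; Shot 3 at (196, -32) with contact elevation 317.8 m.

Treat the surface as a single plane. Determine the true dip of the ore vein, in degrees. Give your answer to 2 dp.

35.99°

Two edge vectors: Shot 1→Shot 2 = (-71, 156, 81.5), Shot 1→Shot 3 = (-270, -448, -377.5).
Normal n = (Shot 1→Shot 2) × (Shot 1→Shot 3) = (-22378, -48807.5, 73928).
So ∂z/∂x = −n_x/n_z = 0.30270 and ∂z/∂y = −n_y/n_z = 0.66020.
Gradient magnitude |∇z| = √(a² + b²) = √(0.09163 + 0.43587) = 0.72629.
True dip = arctan(0.72629) = 35.99°, dipping toward SSW (azimuth ≈ 205°).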